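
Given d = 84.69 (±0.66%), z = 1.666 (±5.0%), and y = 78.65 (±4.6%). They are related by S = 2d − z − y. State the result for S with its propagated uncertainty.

89.06 ± 3.79

Absolute uncertainties add in quadrature for a linear combination:
  (2·δd)² = 1.25;  (δz)² = 0.00694;  (δy)² = 13.1
δS = √(14.3) = 3.79
S = 89.06.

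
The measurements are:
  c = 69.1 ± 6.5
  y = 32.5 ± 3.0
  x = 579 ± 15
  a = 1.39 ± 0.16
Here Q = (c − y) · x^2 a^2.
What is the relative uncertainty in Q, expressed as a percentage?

Let u = c − y = 36.6. δu = √(δc² + δy²) = √(42.2 + 9.00) = 7.16, so δu/u = 0.196.
Q is then a monomial in u, x, a:
δQ/Q = √((δu/u)² + (2·δx/x)² + (2·δa/a)²) = √(0.0383 + 0.00268 + 0.0530) = 0.307

30.7%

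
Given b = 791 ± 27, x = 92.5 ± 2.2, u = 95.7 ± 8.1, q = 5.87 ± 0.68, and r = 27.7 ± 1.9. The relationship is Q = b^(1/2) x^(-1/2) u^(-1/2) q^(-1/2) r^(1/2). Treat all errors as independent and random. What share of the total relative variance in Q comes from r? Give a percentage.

(δQ/Q)² = (½·δb/b)² + (−½·δx/x)² + (−½·δu/u)² + (−½·δq/q)² + (½·δr/r)²
  b term: (0.5×0.0341)² = 0.000291
  x term: (-0.5×0.0238)² = 0.000141
  u term: (-0.5×0.0846)² = 0.00179
  q term: (-0.5×0.116)² = 0.00335
  r term: (0.5×0.0686)² = 0.00118
Total = 0.00675. Share from r = 0.00118/0.00675 = 0.174.

17.4%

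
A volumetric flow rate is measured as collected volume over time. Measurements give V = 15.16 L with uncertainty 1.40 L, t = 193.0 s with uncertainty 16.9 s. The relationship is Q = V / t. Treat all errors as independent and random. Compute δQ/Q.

0.127

Q is a product of powers, so relative uncertainties combine in quadrature:
  (1·δV/V)² = (1×0.0923)² = 0.00853;  (-1·δt/t)² = (-1×0.0876)² = 0.00767
δQ/Q = √(0.0162) = 0.127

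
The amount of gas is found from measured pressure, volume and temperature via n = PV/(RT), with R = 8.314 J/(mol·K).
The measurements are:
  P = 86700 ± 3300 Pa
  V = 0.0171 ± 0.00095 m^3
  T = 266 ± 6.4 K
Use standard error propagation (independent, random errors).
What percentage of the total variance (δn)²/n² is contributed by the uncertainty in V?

(δn/n)² = (1·δP/P)² + (1·δV/V)² + (-1·δT/T)²
  P term: (1×0.0381)² = 0.00145
  V term: (1×0.0556)² = 0.00309
  T term: (-1×0.0241)² = 0.000579
Total = 0.00511. Share from V = 0.00309/0.00511 = 0.604.

60.4%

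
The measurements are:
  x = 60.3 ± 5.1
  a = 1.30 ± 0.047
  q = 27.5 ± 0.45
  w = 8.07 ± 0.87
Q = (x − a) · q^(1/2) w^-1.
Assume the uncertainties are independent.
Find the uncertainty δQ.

5.31

Let u = x − a = 59.0. δu = √(δx² + δa²) = √(26.0 + 0.00221) = 5.10, so δu/u = 0.0864.
Q is then a monomial in u, q, w:
δQ/Q = √((δu/u)² + (½·δq/q)² + (-1·δw/w)²) = √(0.00747 + 6.69e-05 + 0.0116) = 0.138
Q = 38.3, so δQ = 0.138 × 38.3 = 5.31.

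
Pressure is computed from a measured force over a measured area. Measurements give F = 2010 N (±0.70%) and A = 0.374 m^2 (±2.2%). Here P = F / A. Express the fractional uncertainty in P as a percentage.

Products/powers → add relative errors in quadrature, weighted by exponent:
  (1·δF/F)² = (1×0.00700)² = 4.9e-05;  (-1·δA/A)² = (-1×0.0220)² = 0.000484
δP/P = √(0.000533) = 0.0231

2.31%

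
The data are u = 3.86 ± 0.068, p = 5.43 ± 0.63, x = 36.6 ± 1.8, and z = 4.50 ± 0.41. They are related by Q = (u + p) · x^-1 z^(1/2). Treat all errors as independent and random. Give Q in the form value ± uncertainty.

0.538 ± 0.0515

Let w = u + p = 9.29. δw = √(δu² + δp²) = √(0.00462 + 0.397) = 0.634, so δw/w = 0.0682.
Q is then a monomial in w, x, z:
δQ/Q = √((δw/w)² + (-1·δx/x)² + (½·δz/z)²) = √(0.00465 + 0.00242 + 0.00208) = 0.0956
Q = 0.538, so δQ = 0.0956 × 0.538 = 0.0515.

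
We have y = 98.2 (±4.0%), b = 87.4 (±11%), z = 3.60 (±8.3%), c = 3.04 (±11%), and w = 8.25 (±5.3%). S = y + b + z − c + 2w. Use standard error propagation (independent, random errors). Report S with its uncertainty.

S is a linear combination, so absolute uncertainties add in quadrature:
  (δy)² = 15.4;  (δb)² = 92.4;  (δz)² = 0.0893;  (δc)² = 0.112;  (2·δw)² = 0.765
δS = √(109) = 10.4
S = 203.

203 ± 10.4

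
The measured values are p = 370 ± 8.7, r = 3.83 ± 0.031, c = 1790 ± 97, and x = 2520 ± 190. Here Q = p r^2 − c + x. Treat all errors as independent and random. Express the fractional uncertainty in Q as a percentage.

4.28%

Let w = p·r^2 = 5430. δw/w = √((1·δp/p)² + (2·δr/r)²) = √(0.000553 + 0.000262) = 0.0285, so δw = 155.
Q = w − c + x: δQ = √(δw² + δc² + δx²) = √(24000 + 9410 + 36100) = 264
Q = 6160, so δQ/Q = 264/6160 = 0.0428.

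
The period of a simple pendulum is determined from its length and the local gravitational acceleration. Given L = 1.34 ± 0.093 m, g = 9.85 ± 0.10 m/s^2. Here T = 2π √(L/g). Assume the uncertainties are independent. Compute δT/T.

Products/powers → add relative errors in quadrature, weighted by exponent:
  (½·δL/L)² = (0.5×0.0694)² = 0.00120;  (−½·δg/g)² = (-0.5×0.0102)² = 2.58e-05
δT/T = √(0.00123) = 0.0351

0.0351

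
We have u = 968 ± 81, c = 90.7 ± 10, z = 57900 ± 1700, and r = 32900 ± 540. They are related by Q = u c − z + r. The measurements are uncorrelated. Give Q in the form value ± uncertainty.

62800 ± 12300

Let p = u·c = 87800. δp/p = √((1·δu/u)² + (1·δc/c)²) = √(0.00700 + 0.0122) = 0.138, so δp = 12200.
Q = p − z + r: δQ = √(δp² + δz² + δr²) = √(1.48e+08 + 2.89e+06 + 2.92e+05) = 12300
Q = 62800.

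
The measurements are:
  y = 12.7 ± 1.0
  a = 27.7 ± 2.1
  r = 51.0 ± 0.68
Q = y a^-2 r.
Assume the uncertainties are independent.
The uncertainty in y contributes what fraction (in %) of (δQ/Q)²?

(δQ/Q)² = (1·δy/y)² + (-2·δa/a)² + (1·δr/r)²
  y term: (1×0.0787)² = 0.00620
  a term: (-2×0.0758)² = 0.0230
  r term: (1×0.0133)² = 0.000178
Total = 0.0294. Share from y = 0.00620/0.0294 = 0.211.

21.1%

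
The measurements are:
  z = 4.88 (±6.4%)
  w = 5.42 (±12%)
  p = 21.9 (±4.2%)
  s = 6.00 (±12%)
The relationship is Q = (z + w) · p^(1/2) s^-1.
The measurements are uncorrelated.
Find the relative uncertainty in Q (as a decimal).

0.141

Let u = z + w = 10.3. δu = √(δz² + δw²) = √(0.0975 + 0.423) = 0.722, so δu/u = 0.0700.
Q is then a monomial in u, p, s:
δQ/Q = √((δu/u)² + (½·δp/p)² + (-1·δs/s)²) = √(0.00491 + 0.000441 + 0.0144) = 0.141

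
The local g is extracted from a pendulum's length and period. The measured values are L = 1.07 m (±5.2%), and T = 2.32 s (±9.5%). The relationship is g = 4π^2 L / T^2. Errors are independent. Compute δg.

1.55 m/s^2

For a monomial g ∝ L, T^-2, fractional errors add in quadrature:
  (1·δL/L)² = (1×0.0520)² = 0.00270;  (-2·δT/T)² = (-2×0.0950)² = 0.0361
δg/g = √(0.0388) = 0.197
g = 7.85 m/s^2, so δg = 0.197 × 7.85 = 1.55 m/s^2.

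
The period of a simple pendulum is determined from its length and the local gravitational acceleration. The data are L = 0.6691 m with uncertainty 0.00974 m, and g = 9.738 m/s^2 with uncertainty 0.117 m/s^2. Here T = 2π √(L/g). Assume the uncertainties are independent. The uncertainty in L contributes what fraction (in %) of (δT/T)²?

(δT/T)² = (½·δL/L)² + (−½·δg/g)²
  L term: (0.5×0.0146)² = 5.3e-05
  g term: (-0.5×0.0120)² = 3.61e-05
Total = 8.91e-05. Share from L = 5.3e-05/8.91e-05 = 0.595.

59.5%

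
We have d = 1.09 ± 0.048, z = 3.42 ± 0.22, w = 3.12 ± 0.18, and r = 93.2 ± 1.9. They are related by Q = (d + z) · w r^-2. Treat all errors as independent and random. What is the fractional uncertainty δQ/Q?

Let u = d + z = 4.51. δu = √(δd² + δz²) = √(0.00230 + 0.0484) = 0.225, so δu/u = 0.0499.
Q is then a monomial in u, w, r:
δQ/Q = √((δu/u)² + (1·δw/w)² + (-2·δr/r)²) = √(0.00249 + 0.00333 + 0.00166) = 0.0865

0.0865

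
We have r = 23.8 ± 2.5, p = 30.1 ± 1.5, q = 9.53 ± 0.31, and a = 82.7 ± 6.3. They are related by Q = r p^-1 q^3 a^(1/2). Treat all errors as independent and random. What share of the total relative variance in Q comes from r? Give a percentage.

(δQ/Q)² = (1·δr/r)² + (-1·δp/p)² + (3·δq/q)² + (½·δa/a)²
  r term: (1×0.105)² = 0.0110
  p term: (-1×0.0498)² = 0.00248
  q term: (3×0.0325)² = 0.00952
  a term: (0.5×0.0762)² = 0.00145
Total = 0.0245. Share from r = 0.0110/0.0245 = 0.451.

45.1%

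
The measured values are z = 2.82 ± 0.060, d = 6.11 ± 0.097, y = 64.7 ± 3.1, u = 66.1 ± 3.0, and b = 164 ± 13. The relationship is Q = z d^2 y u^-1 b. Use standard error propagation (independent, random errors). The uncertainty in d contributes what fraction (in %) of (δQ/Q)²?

8.33%

(δQ/Q)² = (1·δz/z)² + (2·δd/d)² + (1·δy/y)² + (-1·δu/u)² + (1·δb/b)²
  z term: (1×0.0213)² = 0.000453
  d term: (2×0.0159)² = 0.00101
  y term: (1×0.0479)² = 0.00230
  u term: (-1×0.0454)² = 0.00206
  b term: (1×0.0793)² = 0.00628
Total = 0.0121. Share from d = 0.00101/0.0121 = 0.0833.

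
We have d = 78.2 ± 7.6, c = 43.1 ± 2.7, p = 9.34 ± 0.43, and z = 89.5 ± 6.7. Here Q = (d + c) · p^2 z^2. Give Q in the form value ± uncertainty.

Let u = d + c = 121. δu = √(δd² + δc²) = √(57.8 + 7.29) = 8.07, so δu/u = 0.0665.
Q is then a monomial in u, p, z:
δQ/Q = √((δu/u)² + (2·δp/p)² + (2·δz/z)²) = √(0.00442 + 0.00848 + 0.0224) = 0.188
Q = 8.48e+07, so δQ = 0.188 × 8.48e+07 = 1.59e+07.

(8.48 ± 1.59) × 10^7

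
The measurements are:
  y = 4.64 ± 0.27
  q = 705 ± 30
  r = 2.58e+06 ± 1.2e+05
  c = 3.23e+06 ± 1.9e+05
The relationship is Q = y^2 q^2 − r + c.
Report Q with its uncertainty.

Let p = y^2·q^2 = 1.07e+07. δp/p = √((2·δy/y)² + (2·δq/q)²) = √(0.0135 + 0.00724) = 0.144, so δp = 1.54e+06.
Q = p − r + c: δQ = √(δp² + δr² + δc²) = √(2.38e+12 + 1.44e+10 + 3.61e+10) = 1.56e+06
Q = 1.14e+07.

(1.14 ± 0.156) × 10^7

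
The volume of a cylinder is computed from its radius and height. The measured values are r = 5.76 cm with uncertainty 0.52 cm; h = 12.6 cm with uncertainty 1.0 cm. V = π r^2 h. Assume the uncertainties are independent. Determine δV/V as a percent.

Since V is a product/quotient, work with relative uncertainties:
  (2·δr/r)² = (2×0.0903)² = 0.0326;  (1·δh/h)² = (1×0.0794)² = 0.00630
δV/V = √(0.0389) = 0.197

19.7%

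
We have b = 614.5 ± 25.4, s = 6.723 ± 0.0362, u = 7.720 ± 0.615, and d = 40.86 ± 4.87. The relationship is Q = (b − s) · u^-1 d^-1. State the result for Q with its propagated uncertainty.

Let w = b − s = 607.8. δw = √(δb² + δs²) = √(645 + 0.00131) = 25.4, so δw/w = 0.0418.
Q is then a monomial in w, u, d:
δQ/Q = √((δw/w)² + (-1·δu/u)² + (-1·δd/d)²) = √(0.00175 + 0.00635 + 0.0142) = 0.149
Q = 1.927, so δQ = 0.149 × 1.927 = 0.288.

1.927 ± 0.288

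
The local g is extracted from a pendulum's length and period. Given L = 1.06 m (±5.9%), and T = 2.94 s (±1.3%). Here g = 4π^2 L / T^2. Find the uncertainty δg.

g is a product of powers, so relative uncertainties combine in quadrature:
  (1·δL/L)² = (1×0.0590)² = 0.00348;  (-2·δT/T)² = (-2×0.0130)² = 0.000676
δg/g = √(0.00416) = 0.0645
g = 4.84 m/s^2, so δg = 0.0645 × 4.84 = 0.312 m/s^2.

0.312 m/s^2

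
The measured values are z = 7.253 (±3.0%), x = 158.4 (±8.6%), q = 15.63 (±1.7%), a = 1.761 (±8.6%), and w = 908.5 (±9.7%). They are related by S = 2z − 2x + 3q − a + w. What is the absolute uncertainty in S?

For a sum/difference, combine absolute errors in quadrature:
  (2·δz)² = 0.189;  (2·δx)² = 742;  (3·δq)² = 0.635;  (δa)² = 0.0229;  (δw)² = 7770
δS = √(8510) = 92.2

92.2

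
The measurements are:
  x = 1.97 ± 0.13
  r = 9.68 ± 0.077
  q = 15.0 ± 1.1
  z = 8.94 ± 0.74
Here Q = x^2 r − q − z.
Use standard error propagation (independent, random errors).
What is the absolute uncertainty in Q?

Let p = x^2·r = 37.6. δp/p = √((2·δx/x)² + (1·δr/r)²) = √(0.0174 + 6.33e-05) = 0.132, so δp = 4.97.
Q = p − q − z: δQ = √(δp² + δq² + δz²) = √(24.7 + 1.21 + 0.548) = 5.14

5.14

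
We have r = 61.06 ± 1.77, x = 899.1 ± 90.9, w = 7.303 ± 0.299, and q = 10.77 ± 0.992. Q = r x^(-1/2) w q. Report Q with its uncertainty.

160.2 ± 18.6

For a monomial Q ∝ r, x^(-1/2), w, q, fractional errors add in quadrature:
  (1·δr/r)² = (1×0.0290)² = 0.000840;  (−½·δx/x)² = (-0.5×0.101)² = 0.00256;  (1·δw/w)² = (1×0.0409)² = 0.00168;  (1·δq/q)² = (1×0.0921)² = 0.00848
δQ/Q = √(0.0136) = 0.116
Q = 160.2, so δQ = 0.116 × 160.2 = 18.6.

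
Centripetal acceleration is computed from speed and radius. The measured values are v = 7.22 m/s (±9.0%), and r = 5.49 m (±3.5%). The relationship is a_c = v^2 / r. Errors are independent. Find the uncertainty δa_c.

Since a_c is a product/quotient, work with relative uncertainties:
  (2·δv/v)² = (2×0.0900)² = 0.0324;  (-1·δr/r)² = (-1×0.0350)² = 0.00123
δa_c/a_c = √(0.0336) = 0.183
a_c = 9.50 m/s^2, so δa_c = 0.183 × 9.50 = 1.74 m/s^2.

1.74 m/s^2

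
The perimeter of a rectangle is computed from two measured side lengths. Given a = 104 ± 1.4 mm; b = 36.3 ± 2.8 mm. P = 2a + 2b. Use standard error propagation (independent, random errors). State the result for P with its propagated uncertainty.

P is a linear combination, so absolute uncertainties add in quadrature:
  (2·δa)² = 7.84;  (2·δb)² = 31.4
δP = √(39.2) = 6.26 mm
P = 281 mm.

281 ± 6.26 mm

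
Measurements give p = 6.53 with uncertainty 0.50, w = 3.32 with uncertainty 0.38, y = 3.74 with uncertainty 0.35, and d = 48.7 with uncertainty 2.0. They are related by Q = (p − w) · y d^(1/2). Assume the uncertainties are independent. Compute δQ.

Let u = p − w = 3.21. δu = √(δp² + δw²) = √(0.250 + 0.144) = 0.628, so δu/u = 0.196.
Q is then a monomial in u, y, d:
δQ/Q = √((δu/u)² + (1·δy/y)² + (½·δd/d)²) = √(0.0383 + 0.00876 + 0.000422) = 0.218
Q = 83.8, so δQ = 0.218 × 83.8 = 18.3.

18.3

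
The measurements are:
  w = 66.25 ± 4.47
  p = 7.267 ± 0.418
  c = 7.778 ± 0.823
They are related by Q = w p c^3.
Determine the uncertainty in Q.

Since Q is a product/quotient, work with relative uncertainties:
  (1·δw/w)² = (1×0.0675)² = 0.00455;  (1·δp/p)² = (1×0.0575)² = 0.00331;  (3·δc/c)² = (3×0.106)² = 0.101
δQ/Q = √(0.109) = 0.330
Q = 226500, so δQ = 0.330 × 226500 = 74700.

74700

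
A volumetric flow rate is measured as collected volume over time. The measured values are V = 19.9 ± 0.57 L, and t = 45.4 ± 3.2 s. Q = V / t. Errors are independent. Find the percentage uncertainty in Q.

7.61%

Products/powers → add relative errors in quadrature, weighted by exponent:
  (1·δV/V)² = (1×0.0286)² = 0.000820;  (-1·δt/t)² = (-1×0.0705)² = 0.00497
δQ/Q = √(0.00579) = 0.0761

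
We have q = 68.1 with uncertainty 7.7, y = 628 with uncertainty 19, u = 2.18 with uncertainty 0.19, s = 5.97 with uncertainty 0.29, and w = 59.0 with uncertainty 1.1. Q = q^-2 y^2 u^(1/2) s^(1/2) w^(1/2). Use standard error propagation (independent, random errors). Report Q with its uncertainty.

Each factor contributes (exponent × relative error)² to (δQ/Q)²:
  (-2·δq/q)² = (-2×0.113)² = 0.0511;  (2·δy/y)² = (2×0.0303)² = 0.00366;  (½·δu/u)² = (0.5×0.0872)² = 0.00190;  (½·δs/s)² = (0.5×0.0486)² = 0.000590;  (½·δw/w)² = (0.5×0.0186)² = 8.69e-05
δQ/Q = √(0.0574) = 0.240
Q = 2360, so δQ = 0.240 × 2360 = 564.

2360 ± 564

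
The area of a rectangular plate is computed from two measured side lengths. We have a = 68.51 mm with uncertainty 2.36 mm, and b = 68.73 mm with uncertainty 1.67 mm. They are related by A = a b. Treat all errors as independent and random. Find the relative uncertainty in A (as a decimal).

Each factor contributes (exponent × relative error)² to (δA/A)²:
  (1·δa/a)² = (1×0.0344)² = 0.00119;  (1·δb/b)² = (1×0.0243)² = 0.000590
δA/A = √(0.00178) = 0.0422

0.0422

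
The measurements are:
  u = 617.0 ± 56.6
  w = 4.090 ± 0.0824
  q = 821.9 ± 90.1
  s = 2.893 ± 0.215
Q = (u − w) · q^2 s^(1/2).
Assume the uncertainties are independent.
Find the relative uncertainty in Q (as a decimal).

0.241

Let h = u − w = 612.9. δh = √(δu² + δw²) = √(3200 + 0.00679) = 56.6, so δh/h = 0.0923.
Q is then a monomial in h, q, s:
δQ/Q = √((δh/h)² + (2·δq/q)² + (½·δs/s)²) = √(0.00853 + 0.0481 + 0.00138) = 0.241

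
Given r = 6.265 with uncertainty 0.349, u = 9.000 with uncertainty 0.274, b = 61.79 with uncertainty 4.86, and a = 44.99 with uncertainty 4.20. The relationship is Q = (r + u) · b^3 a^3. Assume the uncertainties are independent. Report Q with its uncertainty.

Let w = r + u = 15.27. δw = √(δr² + δu²) = √(0.122 + 0.0751) = 0.444, so δw/w = 0.0291.
Q is then a monomial in w, b, a:
δQ/Q = √((δw/w)² + (3·δb/b)² + (3·δa/a)²) = √(0.000845 + 0.0557 + 0.0784) = 0.367
Q = 3.279e+11, so δQ = 0.367 × 3.279e+11 = 1.2e+11.

(3.279 ± 1.20) × 10^11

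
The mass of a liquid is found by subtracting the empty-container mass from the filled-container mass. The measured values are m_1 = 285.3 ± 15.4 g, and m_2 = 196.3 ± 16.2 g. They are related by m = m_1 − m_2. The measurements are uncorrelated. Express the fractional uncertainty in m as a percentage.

25.1%

For a sum/difference, combine absolute errors in quadrature:
  (δm_1)² = 237;  (δm_2)² = 262
δm = √(500) = 22.4 g
m = 89.00 g, so δm/m = 22.4/89.00 = 0.251.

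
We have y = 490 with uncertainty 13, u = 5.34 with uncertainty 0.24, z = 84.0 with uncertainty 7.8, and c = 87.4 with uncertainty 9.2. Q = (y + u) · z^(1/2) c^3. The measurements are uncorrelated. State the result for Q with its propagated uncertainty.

(3.03 ± 0.971) × 10^9

Let w = y + u = 495. δw = √(δy² + δu²) = √(169 + 0.0576) = 13.0, so δw/w = 0.0262.
Q is then a monomial in w, z, c:
δQ/Q = √((δw/w)² + (½·δz/z)² + (3·δc/c)²) = √(0.000689 + 0.00216 + 0.0997) = 0.320
Q = 3.03e+09, so δQ = 0.320 × 3.03e+09 = 9.71e+08.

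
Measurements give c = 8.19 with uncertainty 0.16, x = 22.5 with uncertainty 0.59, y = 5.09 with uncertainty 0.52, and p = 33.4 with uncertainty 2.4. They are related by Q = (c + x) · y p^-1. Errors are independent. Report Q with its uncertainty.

Let u = c + x = 30.7. δu = √(δc² + δx²) = √(0.0256 + 0.348) = 0.611, so δu/u = 0.0199.
Q is then a monomial in u, y, p:
δQ/Q = √((δu/u)² + (1·δy/y)² + (-1·δp/p)²) = √(0.000397 + 0.0104 + 0.00516) = 0.126
Q = 4.68, so δQ = 0.126 × 4.68 = 0.592.

4.68 ± 0.592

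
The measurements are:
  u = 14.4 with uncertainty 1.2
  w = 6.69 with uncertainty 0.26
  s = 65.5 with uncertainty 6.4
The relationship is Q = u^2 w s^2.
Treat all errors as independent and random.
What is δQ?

Since Q is a product/quotient, work with relative uncertainties:
  (2·δu/u)² = (2×0.0833)² = 0.0278;  (1·δw/w)² = (1×0.0389)² = 0.00151;  (2·δs/s)² = (2×0.0977)² = 0.0382
δQ/Q = √(0.0675) = 0.260
Q = 5.95e+06, so δQ = 0.260 × 5.95e+06 = 1.55e+06.

1.55e+06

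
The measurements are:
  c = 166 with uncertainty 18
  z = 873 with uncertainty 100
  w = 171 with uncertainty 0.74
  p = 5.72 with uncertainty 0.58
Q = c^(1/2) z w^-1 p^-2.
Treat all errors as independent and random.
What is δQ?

Relative error in a monomial: (δQ/Q)² = Σ (nᵢ · δxᵢ/xᵢ)².
  (½·δc/c)² = (0.5×0.108)² = 0.00294;  (1·δz/z)² = (1×0.115)² = 0.0131;  (-1·δw/w)² = (-1×0.00433)² = 1.87e-05;  (-2·δp/p)² = (-2×0.101)² = 0.0411
δQ/Q = √(0.0572) = 0.239
Q = 2.01, so δQ = 0.239 × 2.01 = 0.481.

0.481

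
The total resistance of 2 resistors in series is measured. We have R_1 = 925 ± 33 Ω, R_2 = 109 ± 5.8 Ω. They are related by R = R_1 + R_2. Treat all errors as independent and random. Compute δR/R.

0.0324

Sums and differences: (δR)² = Σ (cᵢ δxᵢ)².
  (δR_1)² = 1090;  (δR_2)² = 33.6
δR = √(1120) = 33.5 Ω
R = 1030 Ω, so δR/R = 33.5/1030 = 0.0324.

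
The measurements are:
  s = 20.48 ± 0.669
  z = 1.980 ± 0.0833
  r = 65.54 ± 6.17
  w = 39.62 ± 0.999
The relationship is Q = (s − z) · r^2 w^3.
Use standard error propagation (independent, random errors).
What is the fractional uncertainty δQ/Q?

0.206

Let u = s − z = 18.50. δu = √(δs² + δz²) = √(0.448 + 0.00694) = 0.674, so δu/u = 0.0364.
Q is then a monomial in u, r, w:
δQ/Q = √((δu/u)² + (2·δr/r)² + (3·δw/w)²) = √(0.00133 + 0.0355 + 0.00572) = 0.206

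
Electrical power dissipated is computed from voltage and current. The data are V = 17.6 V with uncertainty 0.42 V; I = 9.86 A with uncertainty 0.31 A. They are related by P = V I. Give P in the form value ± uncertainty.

174 ± 6.85 W

Each factor contributes (exponent × relative error)² to (δP/P)²:
  (1·δV/V)² = (1×0.0239)² = 0.000569;  (1·δI/I)² = (1×0.0314)² = 0.000988
δP/P = √(0.00156) = 0.0395
P = 174 W, so δP = 0.0395 × 174 = 6.85 W.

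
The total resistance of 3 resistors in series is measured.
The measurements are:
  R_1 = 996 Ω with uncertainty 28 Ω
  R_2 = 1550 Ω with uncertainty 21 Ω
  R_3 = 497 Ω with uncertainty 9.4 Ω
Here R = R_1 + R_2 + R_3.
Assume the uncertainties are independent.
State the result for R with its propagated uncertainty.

3040 ± 36.2 Ω

Each term contributes (cᵢ δxᵢ)² to (δR)²:
  (δR_1)² = 784;  (δR_2)² = 441;  (δR_3)² = 88.4
δR = √(1310) = 36.2 Ω
R = 3040 Ω.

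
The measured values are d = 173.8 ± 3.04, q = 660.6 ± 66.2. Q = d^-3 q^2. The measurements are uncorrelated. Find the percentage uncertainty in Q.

Q is a product of powers, so relative uncertainties combine in quadrature:
  (-3·δd/d)² = (-3×0.0175)² = 0.00275;  (2·δq/q)² = (2×0.100)² = 0.0402
δQ/Q = √(0.0429) = 0.207

20.7%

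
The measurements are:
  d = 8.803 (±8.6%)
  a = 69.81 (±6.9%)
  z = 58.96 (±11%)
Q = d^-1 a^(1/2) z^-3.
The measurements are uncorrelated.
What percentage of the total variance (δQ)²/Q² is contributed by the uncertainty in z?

92.7%

(δQ/Q)² = (-1·δd/d)² + (½·δa/a)² + (-3·δz/z)²
  d term: (-1×0.0860)² = 0.00740
  a term: (0.5×0.0690)² = 0.00119
  z term: (-3×0.110)² = 0.109
Total = 0.117. Share from z = 0.109/0.117 = 0.927.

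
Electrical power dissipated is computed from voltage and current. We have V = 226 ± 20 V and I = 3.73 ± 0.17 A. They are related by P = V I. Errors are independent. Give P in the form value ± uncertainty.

843 ± 83.9 W

For a monomial P ∝ V, I, fractional errors add in quadrature:
  (1·δV/V)² = (1×0.0885)² = 0.00783;  (1·δI/I)² = (1×0.0456)² = 0.00208
δP/P = √(0.00991) = 0.0995
P = 843 W, so δP = 0.0995 × 843 = 83.9 W.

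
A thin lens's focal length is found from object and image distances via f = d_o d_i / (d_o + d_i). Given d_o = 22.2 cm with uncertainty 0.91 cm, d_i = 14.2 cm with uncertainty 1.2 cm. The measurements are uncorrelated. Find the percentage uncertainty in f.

5.40%

∂f/∂d_o = (d_i/(d_o+d_i))² = 0.152;  ∂f/∂d_i = (d_o/(d_o+d_i))² = 0.372
δf = √((∂f/∂d_o · δd_o)² + (∂f/∂d_i · δd_i)²) = √(0.0192 + 0.199) = 0.467 cm
f = 8.66 cm, so δf/f = 0.467/8.66 = 0.0540.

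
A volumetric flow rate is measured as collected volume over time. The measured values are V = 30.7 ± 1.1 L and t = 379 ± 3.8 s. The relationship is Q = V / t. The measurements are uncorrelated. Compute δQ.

Each factor contributes (exponent × relative error)² to (δQ/Q)²:
  (1·δV/V)² = (1×0.0358)² = 0.00128;  (-1·δt/t)² = (-1×0.0100)² = 0.000101
δQ/Q = √(0.00138) = 0.0372
Q = 0.0810 L/s, so δQ = 0.0372 × 0.0810 = 0.00301 L/s.

0.00301 L/s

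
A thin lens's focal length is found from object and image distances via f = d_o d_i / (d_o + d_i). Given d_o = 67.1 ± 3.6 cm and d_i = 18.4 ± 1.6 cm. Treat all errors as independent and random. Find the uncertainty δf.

∂f/∂d_o = (d_i/(d_o+d_i))² = 0.0463;  ∂f/∂d_i = (d_o/(d_o+d_i))² = 0.616
δf = √((∂f/∂d_o · δd_o)² + (∂f/∂d_i · δd_i)²) = √(0.0278 + 0.971) = 0.999 cm

0.999 cm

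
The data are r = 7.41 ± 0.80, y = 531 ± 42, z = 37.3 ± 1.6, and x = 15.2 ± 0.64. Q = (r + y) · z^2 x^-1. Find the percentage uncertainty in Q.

Let u = r + y = 538. δu = √(δr² + δy²) = √(0.640 + 1760) = 42.0, so δu/u = 0.0780.
Q is then a monomial in u, z, x:
δQ/Q = √((δu/u)² + (2·δz/z)² + (-1·δx/x)²) = √(0.00609 + 0.00736 + 0.00177) = 0.123

12.3%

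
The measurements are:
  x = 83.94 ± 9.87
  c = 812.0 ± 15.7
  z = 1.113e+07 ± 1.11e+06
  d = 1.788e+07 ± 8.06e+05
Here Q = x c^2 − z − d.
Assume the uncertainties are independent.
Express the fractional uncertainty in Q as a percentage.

26.5%

Let p = x·c^2 = 5.535e+07. δp/p = √((1·δx/x)² + (2·δc/c)²) = √(0.0138 + 0.00150) = 0.124, so δp = 6.85e+06.
Q = p − z − d: δQ = √(δp² + δz² + δd²) = √(4.69e+13 + 1.23e+12 + 6.5e+11) = 6.99e+06
Q = 2.634e+07, so δQ/Q = 6.99e+06/2.634e+07 = 0.265.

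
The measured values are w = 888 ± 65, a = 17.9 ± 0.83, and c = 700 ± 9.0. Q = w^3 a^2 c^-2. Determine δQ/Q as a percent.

Products/powers → add relative errors in quadrature, weighted by exponent:
  (3·δw/w)² = (3×0.0732)² = 0.0482;  (2·δa/a)² = (2×0.0464)² = 0.00860;  (-2·δc/c)² = (-2×0.0129)² = 0.000661
δQ/Q = √(0.0575) = 0.240

24.0%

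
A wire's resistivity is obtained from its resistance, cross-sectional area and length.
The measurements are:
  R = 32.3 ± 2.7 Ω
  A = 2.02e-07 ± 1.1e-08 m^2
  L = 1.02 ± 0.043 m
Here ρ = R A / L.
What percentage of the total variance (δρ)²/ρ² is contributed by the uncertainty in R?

59.6%

(δρ/ρ)² = (1·δR/R)² + (1·δA/A)² + (-1·δL/L)²
  R term: (1×0.0836)² = 0.00699
  A term: (1×0.0545)² = 0.00297
  L term: (-1×0.0422)² = 0.00178
Total = 0.0117. Share from R = 0.00699/0.0117 = 0.596.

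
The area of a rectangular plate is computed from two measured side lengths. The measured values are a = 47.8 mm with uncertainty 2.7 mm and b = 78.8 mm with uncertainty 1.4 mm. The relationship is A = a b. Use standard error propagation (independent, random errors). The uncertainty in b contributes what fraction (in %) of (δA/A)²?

9.00%

(δA/A)² = (1·δa/a)² + (1·δb/b)²
  a term: (1×0.0565)² = 0.00319
  b term: (1×0.0178)² = 0.000316
Total = 0.00351. Share from b = 0.000316/0.00351 = 0.0900.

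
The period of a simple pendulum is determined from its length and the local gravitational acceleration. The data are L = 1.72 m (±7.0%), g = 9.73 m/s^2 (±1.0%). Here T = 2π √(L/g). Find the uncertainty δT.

For a monomial T ∝ L^(1/2), g^(-1/2), fractional errors add in quadrature:
  (½·δL/L)² = (0.5×0.0700)² = 0.00123;  (−½·δg/g)² = (-0.5×0.0100)² = 2.5e-05
δT/T = √(0.00125) = 0.0354
T = 2.64 s, so δT = 0.0354 × 2.64 = 0.0934 s.

0.0934 s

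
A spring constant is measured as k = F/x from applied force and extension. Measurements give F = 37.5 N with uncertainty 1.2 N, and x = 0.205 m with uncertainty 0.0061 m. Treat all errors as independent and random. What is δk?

7.99 N/m

For a monomial k ∝ F, x^-1, fractional errors add in quadrature:
  (1·δF/F)² = (1×0.0320)² = 0.00102;  (-1·δx/x)² = (-1×0.0298)² = 0.000885
δk/k = √(0.00191) = 0.0437
k = 183 N/m, so δk = 0.0437 × 183 = 7.99 N/m.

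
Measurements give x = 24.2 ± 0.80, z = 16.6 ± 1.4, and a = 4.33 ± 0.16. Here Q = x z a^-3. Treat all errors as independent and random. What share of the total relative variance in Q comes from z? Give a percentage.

(δQ/Q)² = (1·δx/x)² + (1·δz/z)² + (-3·δa/a)²
  x term: (1×0.0331)² = 0.00109
  z term: (1×0.0843)² = 0.00711
  a term: (-3×0.0370)² = 0.0123
Total = 0.0205. Share from z = 0.00711/0.0205 = 0.347.

34.7%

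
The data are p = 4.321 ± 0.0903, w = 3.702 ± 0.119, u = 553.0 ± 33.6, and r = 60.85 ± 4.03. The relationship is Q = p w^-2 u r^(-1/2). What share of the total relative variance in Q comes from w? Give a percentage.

(δQ/Q)² = (1·δp/p)² + (-2·δw/w)² + (1·δu/u)² + (−½·δr/r)²
  p term: (1×0.0209)² = 0.000437
  w term: (-2×0.0321)² = 0.00413
  u term: (1×0.0608)² = 0.00369
  r term: (-0.5×0.0662)² = 0.00110
Total = 0.00936. Share from w = 0.00413/0.00936 = 0.442.

44.2%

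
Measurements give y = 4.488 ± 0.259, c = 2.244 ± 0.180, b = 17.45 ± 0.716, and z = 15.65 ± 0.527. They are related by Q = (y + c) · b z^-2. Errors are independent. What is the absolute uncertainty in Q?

Let u = y + c = 6.732. δu = √(δy² + δc²) = √(0.0671 + 0.0324) = 0.315, so δu/u = 0.0469.
Q is then a monomial in u, b, z:
δQ/Q = √((δu/u)² + (1·δb/b)² + (-2·δz/z)²) = √(0.00220 + 0.00168 + 0.00454) = 0.0917
Q = 0.4796, so δQ = 0.0917 × 0.4796 = 0.0440.

0.0440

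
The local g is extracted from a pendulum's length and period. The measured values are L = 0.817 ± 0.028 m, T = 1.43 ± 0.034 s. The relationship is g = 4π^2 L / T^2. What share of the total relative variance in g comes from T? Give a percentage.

(δg/g)² = (1·δL/L)² + (-2·δT/T)²
  L term: (1×0.0343)² = 0.00117
  T term: (-2×0.0238)² = 0.00226
Total = 0.00344. Share from T = 0.00226/0.00344 = 0.658.

65.8%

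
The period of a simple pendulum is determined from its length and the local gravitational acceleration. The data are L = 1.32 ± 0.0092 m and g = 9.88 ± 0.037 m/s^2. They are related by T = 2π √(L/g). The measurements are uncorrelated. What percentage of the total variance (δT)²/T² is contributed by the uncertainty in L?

(δT/T)² = (½·δL/L)² + (−½·δg/g)²
  L term: (0.5×0.00697)² = 1.21e-05
  g term: (-0.5×0.00374)² = 3.51e-06
Total = 1.57e-05. Share from L = 1.21e-05/1.57e-05 = 0.776.

77.6%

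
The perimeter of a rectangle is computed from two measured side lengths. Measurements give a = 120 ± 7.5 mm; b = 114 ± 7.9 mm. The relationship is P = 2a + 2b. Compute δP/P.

P is a linear combination, so absolute uncertainties add in quadrature:
  (2·δa)² = 225;  (2·δb)² = 250
δP = √(475) = 21.8 mm
P = 468 mm, so δP/P = 21.8/468 = 0.0466.

0.0466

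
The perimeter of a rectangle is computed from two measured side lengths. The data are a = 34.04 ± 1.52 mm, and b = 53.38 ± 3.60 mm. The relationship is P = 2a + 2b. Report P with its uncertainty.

174.8 ± 7.82 mm

Each term contributes (cᵢ δxᵢ)² to (δP)²:
  (2·δa)² = 9.24;  (2·δb)² = 51.8
δP = √(61.1) = 7.82 mm
P = 174.8 mm.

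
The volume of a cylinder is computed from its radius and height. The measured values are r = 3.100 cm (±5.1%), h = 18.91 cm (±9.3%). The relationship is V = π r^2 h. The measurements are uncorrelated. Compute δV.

78.8 cm^3

Relative error in a monomial: (δV/V)² = Σ (nᵢ · δxᵢ/xᵢ)².
  (2·δr/r)² = (2×0.0510)² = 0.0104;  (1·δh/h)² = (1×0.0930)² = 0.00865
δV/V = √(0.0191) = 0.138
V = 570.9 cm^3, so δV = 0.138 × 570.9 = 78.8 cm^3.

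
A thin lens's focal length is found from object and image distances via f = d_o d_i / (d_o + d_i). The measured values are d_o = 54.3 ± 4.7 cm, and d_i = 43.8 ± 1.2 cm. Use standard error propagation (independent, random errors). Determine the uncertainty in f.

1.01 cm

∂f/∂d_o = (d_i/(d_o+d_i))² = 0.199;  ∂f/∂d_i = (d_o/(d_o+d_i))² = 0.306
δf = √((∂f/∂d_o · δd_o)² + (∂f/∂d_i · δd_i)²) = √(0.878 + 0.135) = 1.01 cm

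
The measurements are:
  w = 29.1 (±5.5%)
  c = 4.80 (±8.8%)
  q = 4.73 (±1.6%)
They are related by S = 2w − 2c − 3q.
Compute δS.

Sums and differences: (δS)² = Σ (cᵢ δxᵢ)².
  (2·δw)² = 10.2;  (2·δc)² = 0.714;  (3·δq)² = 0.0515
δS = √(11.0) = 3.32

3.32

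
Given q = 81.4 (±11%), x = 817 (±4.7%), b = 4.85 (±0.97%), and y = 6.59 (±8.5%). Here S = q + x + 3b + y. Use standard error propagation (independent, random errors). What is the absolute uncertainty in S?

For a sum/difference, combine absolute errors in quadrature:
  (δq)² = 80.2;  (δx)² = 1470;  (3·δb)² = 0.0199;  (δy)² = 0.314
δS = √(1550) = 39.4

39.4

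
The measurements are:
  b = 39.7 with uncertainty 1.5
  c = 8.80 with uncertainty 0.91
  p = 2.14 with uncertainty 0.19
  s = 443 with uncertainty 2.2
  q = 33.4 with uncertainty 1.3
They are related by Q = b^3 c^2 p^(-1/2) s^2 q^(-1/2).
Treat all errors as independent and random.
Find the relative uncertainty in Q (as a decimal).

For a monomial Q ∝ b^3, c^2, p^(-1/2), s^2, q^(-1/2), fractional errors add in quadrature:
  (3·δb/b)² = (3×0.0378)² = 0.0128;  (2·δc/c)² = (2×0.103)² = 0.0428;  (−½·δp/p)² = (-0.5×0.0888)² = 0.00197;  (2·δs/s)² = (2×0.00497)² = 9.87e-05;  (−½·δq/q)² = (-0.5×0.0389)² = 0.000379
δQ/Q = √(0.0581) = 0.241

0.241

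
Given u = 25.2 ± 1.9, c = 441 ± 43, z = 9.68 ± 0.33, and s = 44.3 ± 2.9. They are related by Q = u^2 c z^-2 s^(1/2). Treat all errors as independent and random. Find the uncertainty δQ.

Products/powers → add relative errors in quadrature, weighted by exponent:
  (2·δu/u)² = (2×0.0754)² = 0.0227;  (1·δc/c)² = (1×0.0975)² = 0.00951;  (-2·δz/z)² = (-2×0.0341)² = 0.00465;  (½·δs/s)² = (0.5×0.0655)² = 0.00107
δQ/Q = √(0.0380) = 0.195
Q = 19900, so δQ = 0.195 × 19900 = 3880.

3880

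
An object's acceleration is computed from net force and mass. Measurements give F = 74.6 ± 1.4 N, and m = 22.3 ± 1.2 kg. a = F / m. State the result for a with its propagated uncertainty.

3.35 ± 0.191 m/s^2

a is a product of powers, so relative uncertainties combine in quadrature:
  (1·δF/F)² = (1×0.0188)² = 0.000352;  (-1·δm/m)² = (-1×0.0538)² = 0.00290
δa/a = √(0.00325) = 0.0570
a = 3.35 m/s^2, so δa = 0.0570 × 3.35 = 0.191 m/s^2.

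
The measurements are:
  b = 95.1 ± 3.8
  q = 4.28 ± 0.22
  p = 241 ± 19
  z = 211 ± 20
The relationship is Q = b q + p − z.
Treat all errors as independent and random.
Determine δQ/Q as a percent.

Let w = b·q = 407. δw/w = √((1·δb/b)² + (1·δq/q)²) = √(0.00160 + 0.00264) = 0.0651, so δw = 26.5.
Q = w + p − z: δQ = √(δw² + δp² + δz²) = √(702 + 361 + 400) = 38.3
Q = 437, so δQ/Q = 38.3/437 = 0.0875.

8.75%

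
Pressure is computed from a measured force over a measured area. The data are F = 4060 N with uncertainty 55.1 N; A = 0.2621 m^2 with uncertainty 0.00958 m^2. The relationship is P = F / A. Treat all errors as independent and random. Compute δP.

604 Pa

For a monomial P ∝ F, A^-1, fractional errors add in quadrature:
  (1·δF/F)² = (1×0.0136)² = 0.000184;  (-1·δA/A)² = (-1×0.0366)² = 0.00134
δP/P = √(0.00152) = 0.0390
P = 15490 Pa, so δP = 0.0390 × 15490 = 604 Pa.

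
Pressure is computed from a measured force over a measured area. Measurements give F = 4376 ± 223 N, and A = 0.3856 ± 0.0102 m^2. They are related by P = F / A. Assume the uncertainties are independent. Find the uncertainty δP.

Each factor contributes (exponent × relative error)² to (δP/P)²:
  (1·δF/F)² = (1×0.0510)² = 0.00260;  (-1·δA/A)² = (-1×0.0265)² = 0.000700
δP/P = √(0.00330) = 0.0574
P = 11350 Pa, so δP = 0.0574 × 11350 = 652 Pa.

652 Pa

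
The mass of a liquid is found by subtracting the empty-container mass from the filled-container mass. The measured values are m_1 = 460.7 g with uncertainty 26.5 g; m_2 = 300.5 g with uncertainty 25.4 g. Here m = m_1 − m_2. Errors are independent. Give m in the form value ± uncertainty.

160.2 ± 36.7 g

m is a linear combination, so absolute uncertainties add in quadrature:
  (δm_1)² = 702;  (δm_2)² = 645
δm = √(1350) = 36.7 g
m = 160.2 g.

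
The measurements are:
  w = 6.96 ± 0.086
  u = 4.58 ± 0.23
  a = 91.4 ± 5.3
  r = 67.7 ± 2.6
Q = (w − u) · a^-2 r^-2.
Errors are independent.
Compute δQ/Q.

Let h = w − u = 2.38. δh = √(δw² + δu²) = √(0.00740 + 0.0529) = 0.246, so δh/h = 0.103.
Q is then a monomial in h, a, r:
δQ/Q = √((δh/h)² + (-2·δa/a)² + (-2·δr/r)²) = √(0.0106 + 0.0134 + 0.00590) = 0.173

0.173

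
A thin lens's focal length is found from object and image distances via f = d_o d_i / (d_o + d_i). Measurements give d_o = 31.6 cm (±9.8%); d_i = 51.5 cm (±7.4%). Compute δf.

1.31 cm

∂f/∂d_o = (d_i/(d_o+d_i))² = 0.384;  ∂f/∂d_i = (d_o/(d_o+d_i))² = 0.145
δf = √((∂f/∂d_o · δd_o)² + (∂f/∂d_i · δd_i)²) = √(1.41 + 0.304) = 1.31 cm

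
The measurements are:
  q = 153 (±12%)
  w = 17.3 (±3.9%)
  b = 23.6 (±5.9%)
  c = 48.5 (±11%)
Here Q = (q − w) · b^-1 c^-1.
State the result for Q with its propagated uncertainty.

0.119 ± 0.0218

Let u = q − w = 136. δu = √(δq² + δw²) = √(337 + 0.455) = 18.4, so δu/u = 0.135.
Q is then a monomial in u, b, c:
δQ/Q = √((δu/u)² + (-1·δb/b)² + (-1·δc/c)²) = √(0.0183 + 0.00348 + 0.0121) = 0.184
Q = 0.119, so δQ = 0.184 × 0.119 = 0.0218.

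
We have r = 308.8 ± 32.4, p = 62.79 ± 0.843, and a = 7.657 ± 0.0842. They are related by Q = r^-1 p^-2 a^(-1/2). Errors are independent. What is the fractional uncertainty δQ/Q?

0.108

For a monomial Q ∝ r^-1, p^-2, a^(-1/2), fractional errors add in quadrature:
  (-1·δr/r)² = (-1×0.105)² = 0.0110;  (-2·δp/p)² = (-2×0.0134)² = 0.000721;  (−½·δa/a)² = (-0.5×0.0110)² = 3.02e-05
δQ/Q = √(0.0118) = 0.108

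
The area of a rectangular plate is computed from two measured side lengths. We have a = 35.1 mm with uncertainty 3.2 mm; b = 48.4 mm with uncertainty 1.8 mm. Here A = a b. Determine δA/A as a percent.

9.85%

Relative error in a monomial: (δA/A)² = Σ (nᵢ · δxᵢ/xᵢ)².
  (1·δa/a)² = (1×0.0912)² = 0.00831;  (1·δb/b)² = (1×0.0372)² = 0.00138
δA/A = √(0.00969) = 0.0985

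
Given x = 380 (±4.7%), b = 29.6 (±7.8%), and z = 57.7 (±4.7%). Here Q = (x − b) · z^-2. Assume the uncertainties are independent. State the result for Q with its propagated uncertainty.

Let u = x − b = 350. δu = √(δx² + δb²) = √(319 + 5.33) = 18.0, so δu/u = 0.0514.
Q is then a monomial in u, z:
δQ/Q = √((δu/u)² + (-2·δz/z)²) = √(0.00264 + 0.00884) = 0.107
Q = 0.105, so δQ = 0.107 × 0.105 = 0.0113.

0.105 ± 0.0113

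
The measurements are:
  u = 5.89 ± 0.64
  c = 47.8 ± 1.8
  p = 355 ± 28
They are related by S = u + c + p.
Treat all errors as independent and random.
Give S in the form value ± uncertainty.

Absolute uncertainties add in quadrature for a linear combination:
  (δu)² = 0.410;  (δc)² = 3.24;  (δp)² = 784
δS = √(788) = 28.1
S = 409.

409 ± 28.1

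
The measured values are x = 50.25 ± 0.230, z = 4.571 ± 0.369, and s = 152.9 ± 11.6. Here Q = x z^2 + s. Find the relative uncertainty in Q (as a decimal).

0.141

Let p = x·z^2 = 1050. δp/p = √((1·δx/x)² + (2·δz/z)²) = √(2.09e-05 + 0.0261) = 0.162, so δp = 170.
Q = p + s: δQ = √(δp² + δs²) = √(28800 + 135) = 170
Q = 1203, so δQ/Q = 170/1203 = 0.141.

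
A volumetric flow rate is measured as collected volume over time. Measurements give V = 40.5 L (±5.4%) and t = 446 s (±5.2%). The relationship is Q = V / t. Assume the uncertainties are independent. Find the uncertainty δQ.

Q is a product of powers, so relative uncertainties combine in quadrature:
  (1·δV/V)² = (1×0.0540)² = 0.00292;  (-1·δt/t)² = (-1×0.0520)² = 0.00270
δQ/Q = √(0.00562) = 0.0750
Q = 0.0908 L/s, so δQ = 0.0750 × 0.0908 = 0.00681 L/s.

0.00681 L/s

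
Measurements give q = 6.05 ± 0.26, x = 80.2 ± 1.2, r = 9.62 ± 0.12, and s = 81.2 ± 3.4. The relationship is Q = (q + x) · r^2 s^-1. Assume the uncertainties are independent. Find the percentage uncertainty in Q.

Let u = q + x = 86.2. δu = √(δq² + δx²) = √(0.0676 + 1.44) = 1.23, so δu/u = 0.0142.
Q is then a monomial in u, r, s:
δQ/Q = √((δu/u)² + (2·δr/r)² + (-1·δs/s)²) = √(0.000203 + 0.000622 + 0.00175) = 0.0508

5.08%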